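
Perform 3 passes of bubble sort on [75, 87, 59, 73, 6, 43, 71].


Initial: [75, 87, 59, 73, 6, 43, 71]
Pass 1: [75, 59, 73, 6, 43, 71, 87] (5 swaps)
Pass 2: [59, 73, 6, 43, 71, 75, 87] (5 swaps)
Pass 3: [59, 6, 43, 71, 73, 75, 87] (3 swaps)

After 3 passes: [59, 6, 43, 71, 73, 75, 87]


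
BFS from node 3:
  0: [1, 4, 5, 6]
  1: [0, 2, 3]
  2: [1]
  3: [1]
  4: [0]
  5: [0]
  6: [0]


Visit 3, enqueue [1]
Visit 1, enqueue [0, 2]
Visit 0, enqueue [4, 5, 6]
Visit 2, enqueue []
Visit 4, enqueue []
Visit 5, enqueue []
Visit 6, enqueue []

BFS order: [3, 1, 0, 2, 4, 5, 6]


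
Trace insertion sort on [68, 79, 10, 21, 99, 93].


Initial: [68, 79, 10, 21, 99, 93]
Insert 79: [68, 79, 10, 21, 99, 93]
Insert 10: [10, 68, 79, 21, 99, 93]
Insert 21: [10, 21, 68, 79, 99, 93]
Insert 99: [10, 21, 68, 79, 99, 93]
Insert 93: [10, 21, 68, 79, 93, 99]

Sorted: [10, 21, 68, 79, 93, 99]


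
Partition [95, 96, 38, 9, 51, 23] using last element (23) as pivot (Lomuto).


Pivot: 23
  9 <= 23: swap -> [9, 96, 38, 95, 51, 23]
Place pivot at 1: [9, 23, 38, 95, 51, 96]

Partitioned: [9, 23, 38, 95, 51, 96]


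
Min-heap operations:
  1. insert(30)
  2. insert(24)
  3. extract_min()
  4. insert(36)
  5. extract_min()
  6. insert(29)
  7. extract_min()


insert(30) -> [30]
insert(24) -> [24, 30]
extract_min()->24, [30]
insert(36) -> [30, 36]
extract_min()->30, [36]
insert(29) -> [29, 36]
extract_min()->29, [36]

Final heap: [36]


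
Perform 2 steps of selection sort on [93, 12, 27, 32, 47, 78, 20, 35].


Initial: [93, 12, 27, 32, 47, 78, 20, 35]
Step 1: min=12 at 1
  Swap: [12, 93, 27, 32, 47, 78, 20, 35]
Step 2: min=20 at 6
  Swap: [12, 20, 27, 32, 47, 78, 93, 35]

After 2 steps: [12, 20, 27, 32, 47, 78, 93, 35]


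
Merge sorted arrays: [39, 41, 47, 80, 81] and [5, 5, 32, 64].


Take 5 from B
Take 5 from B
Take 32 from B
Take 39 from A
Take 41 from A
Take 47 from A
Take 64 from B

Merged: [5, 5, 32, 39, 41, 47, 64, 80, 81]


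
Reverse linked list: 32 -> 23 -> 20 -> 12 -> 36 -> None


Step 1: curr=32, set curr.next=prev(None) | reversed so far: 32
Step 2: curr=23, set curr.next=prev(32) | reversed so far: 23 -> 32
Step 3: curr=20, set curr.next=prev(23) | reversed so far: 20 -> 23 -> 32
Step 4: curr=12, set curr.next=prev(20) | reversed so far: 12 -> 20 -> 23 -> 32
Step 5: curr=36, set curr.next=prev(12) | reversed so far: 36 -> 12 -> 20 -> 23 -> 32

36 -> 12 -> 20 -> 23 -> 32 -> None


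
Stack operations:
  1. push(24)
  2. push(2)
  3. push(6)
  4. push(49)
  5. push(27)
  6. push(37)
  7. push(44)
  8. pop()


push(24) -> [24]
push(2) -> [24, 2]
push(6) -> [24, 2, 6]
push(49) -> [24, 2, 6, 49]
push(27) -> [24, 2, 6, 49, 27]
push(37) -> [24, 2, 6, 49, 27, 37]
push(44) -> [24, 2, 6, 49, 27, 37, 44]
pop()->44, [24, 2, 6, 49, 27, 37]

Final stack: [24, 2, 6, 49, 27, 37]


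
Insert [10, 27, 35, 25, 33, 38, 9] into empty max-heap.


Insert 10: [10]
Insert 27: [27, 10]
Insert 35: [35, 10, 27]
Insert 25: [35, 25, 27, 10]
Insert 33: [35, 33, 27, 10, 25]
Insert 38: [38, 33, 35, 10, 25, 27]
Insert 9: [38, 33, 35, 10, 25, 27, 9]

Final heap: [38, 33, 35, 10, 25, 27, 9]


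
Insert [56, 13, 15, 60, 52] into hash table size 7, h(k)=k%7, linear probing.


Insert 56: h=0 -> slot 0
Insert 13: h=6 -> slot 6
Insert 15: h=1 -> slot 1
Insert 60: h=4 -> slot 4
Insert 52: h=3 -> slot 3

Table: [56, 15, None, 52, 60, None, 13]


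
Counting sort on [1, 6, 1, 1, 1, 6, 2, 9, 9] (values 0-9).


Input: [1, 6, 1, 1, 1, 6, 2, 9, 9]
Counts: [0, 4, 1, 0, 0, 0, 2, 0, 0, 2]

Sorted: [1, 1, 1, 1, 2, 6, 6, 9, 9]


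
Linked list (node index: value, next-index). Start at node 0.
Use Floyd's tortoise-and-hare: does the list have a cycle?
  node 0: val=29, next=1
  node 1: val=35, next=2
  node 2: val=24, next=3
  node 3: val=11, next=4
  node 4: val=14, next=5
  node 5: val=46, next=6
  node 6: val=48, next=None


Floyd's tortoise (slow, +1) and hare (fast, +2):
  init: slow=0, fast=0
  step 1: slow=1, fast=2
  step 2: slow=2, fast=4
  step 3: slow=3, fast=6
  step 4: fast -> None, no cycle

Cycle: no


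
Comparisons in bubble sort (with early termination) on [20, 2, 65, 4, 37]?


Algorithm: bubble sort (with early termination)
Input: [20, 2, 65, 4, 37]
Sorted: [2, 4, 20, 37, 65]

9


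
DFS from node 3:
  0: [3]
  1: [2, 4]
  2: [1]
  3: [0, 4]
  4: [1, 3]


Visit 3, push [4, 0]
Visit 0, push []
Visit 4, push [1]
Visit 1, push [2]
Visit 2, push []

DFS order: [3, 0, 4, 1, 2]


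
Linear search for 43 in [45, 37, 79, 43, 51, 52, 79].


i=0: 45!=43
i=1: 37!=43
i=2: 79!=43
i=3: 43==43 found!

Found at 3, 4 comps


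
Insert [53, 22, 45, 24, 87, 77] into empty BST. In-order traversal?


Insert 53: root
Insert 22: L from 53
Insert 45: L from 53 -> R from 22
Insert 24: L from 53 -> R from 22 -> L from 45
Insert 87: R from 53
Insert 77: R from 53 -> L from 87

In-order: [22, 24, 45, 53, 77, 87]


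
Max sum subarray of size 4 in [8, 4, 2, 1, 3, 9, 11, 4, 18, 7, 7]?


[0:4]: 15
[1:5]: 10
[2:6]: 15
[3:7]: 24
[4:8]: 27
[5:9]: 42
[6:10]: 40
[7:11]: 36

Max: 42 at [5:9]


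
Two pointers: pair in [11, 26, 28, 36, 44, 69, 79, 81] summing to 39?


lo=0(11)+hi=7(81)=92
lo=0(11)+hi=6(79)=90
lo=0(11)+hi=5(69)=80
lo=0(11)+hi=4(44)=55
lo=0(11)+hi=3(36)=47
lo=0(11)+hi=2(28)=39

Yes: 11+28=39


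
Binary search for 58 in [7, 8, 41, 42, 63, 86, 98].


Step 1: lo=0, hi=6, mid=3, val=42
Step 2: lo=4, hi=6, mid=5, val=86
Step 3: lo=4, hi=4, mid=4, val=63

Not found


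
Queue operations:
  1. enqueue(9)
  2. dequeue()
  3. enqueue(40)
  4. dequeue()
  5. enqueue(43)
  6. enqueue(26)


enqueue(9) -> [9]
dequeue()->9, []
enqueue(40) -> [40]
dequeue()->40, []
enqueue(43) -> [43]
enqueue(26) -> [43, 26]

Final queue: [43, 26]


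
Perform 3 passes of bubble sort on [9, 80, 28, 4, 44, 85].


Initial: [9, 80, 28, 4, 44, 85]
Pass 1: [9, 28, 4, 44, 80, 85] (3 swaps)
Pass 2: [9, 4, 28, 44, 80, 85] (1 swaps)
Pass 3: [4, 9, 28, 44, 80, 85] (1 swaps)

After 3 passes: [4, 9, 28, 44, 80, 85]


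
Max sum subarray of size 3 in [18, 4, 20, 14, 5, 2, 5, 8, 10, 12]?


[0:3]: 42
[1:4]: 38
[2:5]: 39
[3:6]: 21
[4:7]: 12
[5:8]: 15
[6:9]: 23
[7:10]: 30

Max: 42 at [0:3]


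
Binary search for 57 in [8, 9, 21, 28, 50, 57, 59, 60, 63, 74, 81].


Step 1: lo=0, hi=10, mid=5, val=57

Found at index 5


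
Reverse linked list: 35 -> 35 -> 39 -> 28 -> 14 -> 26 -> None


Step 1: curr=35, set curr.next=prev(None) | reversed so far: 35
Step 2: curr=35, set curr.next=prev(35) | reversed so far: 35 -> 35
Step 3: curr=39, set curr.next=prev(35) | reversed so far: 39 -> 35 -> 35
Step 4: curr=28, set curr.next=prev(39) | reversed so far: 28 -> 39 -> 35 -> 35
Step 5: curr=14, set curr.next=prev(28) | reversed so far: 14 -> 28 -> 39 -> 35 -> 35
Step 6: curr=26, set curr.next=prev(14) | reversed so far: 26 -> 14 -> 28 -> 39 -> 35 -> 35

26 -> 14 -> 28 -> 39 -> 35 -> 35 -> None


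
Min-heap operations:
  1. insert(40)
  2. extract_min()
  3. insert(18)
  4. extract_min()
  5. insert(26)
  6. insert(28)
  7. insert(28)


insert(40) -> [40]
extract_min()->40, []
insert(18) -> [18]
extract_min()->18, []
insert(26) -> [26]
insert(28) -> [26, 28]
insert(28) -> [26, 28, 28]

Final heap: [26, 28, 28]


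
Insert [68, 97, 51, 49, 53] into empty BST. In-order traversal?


Insert 68: root
Insert 97: R from 68
Insert 51: L from 68
Insert 49: L from 68 -> L from 51
Insert 53: L from 68 -> R from 51

In-order: [49, 51, 53, 68, 97]


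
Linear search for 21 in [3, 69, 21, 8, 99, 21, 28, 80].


i=0: 3!=21
i=1: 69!=21
i=2: 21==21 found!

Found at 2, 3 comps


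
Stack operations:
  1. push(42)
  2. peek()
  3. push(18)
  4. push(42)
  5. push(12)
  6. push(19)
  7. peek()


push(42) -> [42]
peek()->42
push(18) -> [42, 18]
push(42) -> [42, 18, 42]
push(12) -> [42, 18, 42, 12]
push(19) -> [42, 18, 42, 12, 19]
peek()->19

Final stack: [42, 18, 42, 12, 19]


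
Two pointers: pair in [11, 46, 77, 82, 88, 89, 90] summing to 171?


lo=0(11)+hi=6(90)=101
lo=1(46)+hi=6(90)=136
lo=2(77)+hi=6(90)=167
lo=3(82)+hi=6(90)=172
lo=3(82)+hi=5(89)=171

Yes: 82+89=171


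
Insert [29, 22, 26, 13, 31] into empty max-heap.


Insert 29: [29]
Insert 22: [29, 22]
Insert 26: [29, 22, 26]
Insert 13: [29, 22, 26, 13]
Insert 31: [31, 29, 26, 13, 22]

Final heap: [31, 29, 26, 13, 22]


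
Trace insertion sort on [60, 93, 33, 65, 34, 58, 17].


Initial: [60, 93, 33, 65, 34, 58, 17]
Insert 93: [60, 93, 33, 65, 34, 58, 17]
Insert 33: [33, 60, 93, 65, 34, 58, 17]
Insert 65: [33, 60, 65, 93, 34, 58, 17]
Insert 34: [33, 34, 60, 65, 93, 58, 17]
Insert 58: [33, 34, 58, 60, 65, 93, 17]
Insert 17: [17, 33, 34, 58, 60, 65, 93]

Sorted: [17, 33, 34, 58, 60, 65, 93]


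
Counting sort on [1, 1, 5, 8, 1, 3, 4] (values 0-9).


Input: [1, 1, 5, 8, 1, 3, 4]
Counts: [0, 3, 0, 1, 1, 1, 0, 0, 1, 0]

Sorted: [1, 1, 1, 3, 4, 5, 8]


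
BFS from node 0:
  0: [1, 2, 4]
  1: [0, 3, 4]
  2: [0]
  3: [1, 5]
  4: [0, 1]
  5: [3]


Visit 0, enqueue [1, 2, 4]
Visit 1, enqueue [3]
Visit 2, enqueue []
Visit 4, enqueue []
Visit 3, enqueue [5]
Visit 5, enqueue []

BFS order: [0, 1, 2, 4, 3, 5]


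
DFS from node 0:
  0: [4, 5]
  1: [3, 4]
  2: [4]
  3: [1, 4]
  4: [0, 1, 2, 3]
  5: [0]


Visit 0, push [5, 4]
Visit 4, push [3, 2, 1]
Visit 1, push [3]
Visit 3, push []
Visit 2, push []
Visit 5, push []

DFS order: [0, 4, 1, 3, 2, 5]


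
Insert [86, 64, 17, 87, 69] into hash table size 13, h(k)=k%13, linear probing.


Insert 86: h=8 -> slot 8
Insert 64: h=12 -> slot 12
Insert 17: h=4 -> slot 4
Insert 87: h=9 -> slot 9
Insert 69: h=4, 1 probes -> slot 5

Table: [None, None, None, None, 17, 69, None, None, 86, 87, None, None, 64]


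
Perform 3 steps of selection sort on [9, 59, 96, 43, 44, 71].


Initial: [9, 59, 96, 43, 44, 71]
Step 1: min=9 at 0
  Swap: [9, 59, 96, 43, 44, 71]
Step 2: min=43 at 3
  Swap: [9, 43, 96, 59, 44, 71]
Step 3: min=44 at 4
  Swap: [9, 43, 44, 59, 96, 71]

After 3 steps: [9, 43, 44, 59, 96, 71]


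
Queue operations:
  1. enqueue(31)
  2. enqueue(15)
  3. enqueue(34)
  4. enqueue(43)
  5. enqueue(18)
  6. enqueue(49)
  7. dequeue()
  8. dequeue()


enqueue(31) -> [31]
enqueue(15) -> [31, 15]
enqueue(34) -> [31, 15, 34]
enqueue(43) -> [31, 15, 34, 43]
enqueue(18) -> [31, 15, 34, 43, 18]
enqueue(49) -> [31, 15, 34, 43, 18, 49]
dequeue()->31, [15, 34, 43, 18, 49]
dequeue()->15, [34, 43, 18, 49]

Final queue: [34, 43, 18, 49]


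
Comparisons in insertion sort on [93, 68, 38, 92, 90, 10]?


Algorithm: insertion sort
Input: [93, 68, 38, 92, 90, 10]
Sorted: [10, 38, 68, 90, 92, 93]

13


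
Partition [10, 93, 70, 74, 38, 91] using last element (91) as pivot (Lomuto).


Pivot: 91
  10 <= 91: advance i (no swap)
  70 <= 91: swap -> [10, 70, 93, 74, 38, 91]
  74 <= 91: swap -> [10, 70, 74, 93, 38, 91]
  38 <= 91: swap -> [10, 70, 74, 38, 93, 91]
Place pivot at 4: [10, 70, 74, 38, 91, 93]

Partitioned: [10, 70, 74, 38, 91, 93]


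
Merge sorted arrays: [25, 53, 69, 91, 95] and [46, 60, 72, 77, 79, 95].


Take 25 from A
Take 46 from B
Take 53 from A
Take 60 from B
Take 69 from A
Take 72 from B
Take 77 from B
Take 79 from B
Take 91 from A
Take 95 from A

Merged: [25, 46, 53, 60, 69, 72, 77, 79, 91, 95, 95]


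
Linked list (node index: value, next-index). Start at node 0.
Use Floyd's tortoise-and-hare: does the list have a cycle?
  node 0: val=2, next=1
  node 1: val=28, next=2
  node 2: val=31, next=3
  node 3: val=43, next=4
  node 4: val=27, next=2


Floyd's tortoise (slow, +1) and hare (fast, +2):
  init: slow=0, fast=0
  step 1: slow=1, fast=2
  step 2: slow=2, fast=4
  step 3: slow=3, fast=3
  slow == fast at node 3: cycle detected

Cycle: yes


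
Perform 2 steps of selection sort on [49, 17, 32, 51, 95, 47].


Initial: [49, 17, 32, 51, 95, 47]
Step 1: min=17 at 1
  Swap: [17, 49, 32, 51, 95, 47]
Step 2: min=32 at 2
  Swap: [17, 32, 49, 51, 95, 47]

After 2 steps: [17, 32, 49, 51, 95, 47]


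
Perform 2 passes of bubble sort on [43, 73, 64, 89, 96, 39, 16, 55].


Initial: [43, 73, 64, 89, 96, 39, 16, 55]
Pass 1: [43, 64, 73, 89, 39, 16, 55, 96] (4 swaps)
Pass 2: [43, 64, 73, 39, 16, 55, 89, 96] (3 swaps)

After 2 passes: [43, 64, 73, 39, 16, 55, 89, 96]


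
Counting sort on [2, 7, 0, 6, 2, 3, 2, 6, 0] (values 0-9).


Input: [2, 7, 0, 6, 2, 3, 2, 6, 0]
Counts: [2, 0, 3, 1, 0, 0, 2, 1, 0, 0]

Sorted: [0, 0, 2, 2, 2, 3, 6, 6, 7]


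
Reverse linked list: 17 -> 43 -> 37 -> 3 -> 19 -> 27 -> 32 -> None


Step 1: curr=17, set curr.next=prev(None) | reversed so far: 17
Step 2: curr=43, set curr.next=prev(17) | reversed so far: 43 -> 17
Step 3: curr=37, set curr.next=prev(43) | reversed so far: 37 -> 43 -> 17
Step 4: curr=3, set curr.next=prev(37) | reversed so far: 3 -> 37 -> 43 -> 17
Step 5: curr=19, set curr.next=prev(3) | reversed so far: 19 -> 3 -> 37 -> 43 -> 17
Step 6: curr=27, set curr.next=prev(19) | reversed so far: 27 -> 19 -> 3 -> 37 -> 43 -> 17
Step 7: curr=32, set curr.next=prev(27) | reversed so far: 32 -> 27 -> 19 -> 3 -> 37 -> 43 -> 17

32 -> 27 -> 19 -> 3 -> 37 -> 43 -> 17 -> None


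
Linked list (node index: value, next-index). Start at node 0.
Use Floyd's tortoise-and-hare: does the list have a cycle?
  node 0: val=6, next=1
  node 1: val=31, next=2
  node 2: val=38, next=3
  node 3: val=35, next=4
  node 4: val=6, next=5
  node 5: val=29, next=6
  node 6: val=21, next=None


Floyd's tortoise (slow, +1) and hare (fast, +2):
  init: slow=0, fast=0
  step 1: slow=1, fast=2
  step 2: slow=2, fast=4
  step 3: slow=3, fast=6
  step 4: fast -> None, no cycle

Cycle: no


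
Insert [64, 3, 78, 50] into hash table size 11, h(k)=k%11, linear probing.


Insert 64: h=9 -> slot 9
Insert 3: h=3 -> slot 3
Insert 78: h=1 -> slot 1
Insert 50: h=6 -> slot 6

Table: [None, 78, None, 3, None, None, 50, None, None, 64, None]


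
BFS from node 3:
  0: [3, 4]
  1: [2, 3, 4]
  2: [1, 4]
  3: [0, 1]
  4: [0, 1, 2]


Visit 3, enqueue [0, 1]
Visit 0, enqueue [4]
Visit 1, enqueue [2]
Visit 4, enqueue []
Visit 2, enqueue []

BFS order: [3, 0, 1, 4, 2]


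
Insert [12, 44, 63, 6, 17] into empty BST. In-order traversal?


Insert 12: root
Insert 44: R from 12
Insert 63: R from 12 -> R from 44
Insert 6: L from 12
Insert 17: R from 12 -> L from 44

In-order: [6, 12, 17, 44, 63]


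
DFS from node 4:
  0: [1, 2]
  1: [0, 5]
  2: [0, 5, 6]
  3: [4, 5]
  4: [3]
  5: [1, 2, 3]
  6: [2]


Visit 4, push [3]
Visit 3, push [5]
Visit 5, push [2, 1]
Visit 1, push [0]
Visit 0, push [2]
Visit 2, push [6]
Visit 6, push []

DFS order: [4, 3, 5, 1, 0, 2, 6]


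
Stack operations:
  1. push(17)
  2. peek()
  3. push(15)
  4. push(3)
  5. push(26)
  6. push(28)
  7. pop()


push(17) -> [17]
peek()->17
push(15) -> [17, 15]
push(3) -> [17, 15, 3]
push(26) -> [17, 15, 3, 26]
push(28) -> [17, 15, 3, 26, 28]
pop()->28, [17, 15, 3, 26]

Final stack: [17, 15, 3, 26]


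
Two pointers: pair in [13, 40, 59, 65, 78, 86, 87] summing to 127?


lo=0(13)+hi=6(87)=100
lo=1(40)+hi=6(87)=127

Yes: 40+87=127


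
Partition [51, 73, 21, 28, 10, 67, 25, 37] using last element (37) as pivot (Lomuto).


Pivot: 37
  21 <= 37: swap -> [21, 73, 51, 28, 10, 67, 25, 37]
  28 <= 37: swap -> [21, 28, 51, 73, 10, 67, 25, 37]
  10 <= 37: swap -> [21, 28, 10, 73, 51, 67, 25, 37]
  25 <= 37: swap -> [21, 28, 10, 25, 51, 67, 73, 37]
Place pivot at 4: [21, 28, 10, 25, 37, 67, 73, 51]

Partitioned: [21, 28, 10, 25, 37, 67, 73, 51]


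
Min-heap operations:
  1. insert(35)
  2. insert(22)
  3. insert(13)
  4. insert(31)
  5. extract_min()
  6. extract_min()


insert(35) -> [35]
insert(22) -> [22, 35]
insert(13) -> [13, 35, 22]
insert(31) -> [13, 31, 22, 35]
extract_min()->13, [22, 31, 35]
extract_min()->22, [31, 35]

Final heap: [31, 35]


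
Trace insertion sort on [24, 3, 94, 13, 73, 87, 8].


Initial: [24, 3, 94, 13, 73, 87, 8]
Insert 3: [3, 24, 94, 13, 73, 87, 8]
Insert 94: [3, 24, 94, 13, 73, 87, 8]
Insert 13: [3, 13, 24, 94, 73, 87, 8]
Insert 73: [3, 13, 24, 73, 94, 87, 8]
Insert 87: [3, 13, 24, 73, 87, 94, 8]
Insert 8: [3, 8, 13, 24, 73, 87, 94]

Sorted: [3, 8, 13, 24, 73, 87, 94]


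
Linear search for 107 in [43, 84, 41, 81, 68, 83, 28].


i=0: 43!=107
i=1: 84!=107
i=2: 41!=107
i=3: 81!=107
i=4: 68!=107
i=5: 83!=107
i=6: 28!=107

Not found, 7 comps


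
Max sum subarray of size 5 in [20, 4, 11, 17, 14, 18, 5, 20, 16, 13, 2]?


[0:5]: 66
[1:6]: 64
[2:7]: 65
[3:8]: 74
[4:9]: 73
[5:10]: 72
[6:11]: 56

Max: 74 at [3:8]


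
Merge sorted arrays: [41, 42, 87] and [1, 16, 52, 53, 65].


Take 1 from B
Take 16 from B
Take 41 from A
Take 42 from A
Take 52 from B
Take 53 from B
Take 65 from B

Merged: [1, 16, 41, 42, 52, 53, 65, 87]


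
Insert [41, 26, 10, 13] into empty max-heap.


Insert 41: [41]
Insert 26: [41, 26]
Insert 10: [41, 26, 10]
Insert 13: [41, 26, 10, 13]

Final heap: [41, 26, 10, 13]


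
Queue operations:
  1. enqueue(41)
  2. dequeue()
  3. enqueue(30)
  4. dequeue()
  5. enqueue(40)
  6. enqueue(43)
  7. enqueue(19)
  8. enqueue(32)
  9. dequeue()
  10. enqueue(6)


enqueue(41) -> [41]
dequeue()->41, []
enqueue(30) -> [30]
dequeue()->30, []
enqueue(40) -> [40]
enqueue(43) -> [40, 43]
enqueue(19) -> [40, 43, 19]
enqueue(32) -> [40, 43, 19, 32]
dequeue()->40, [43, 19, 32]
enqueue(6) -> [43, 19, 32, 6]

Final queue: [43, 19, 32, 6]


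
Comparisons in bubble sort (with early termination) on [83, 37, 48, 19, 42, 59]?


Algorithm: bubble sort (with early termination)
Input: [83, 37, 48, 19, 42, 59]
Sorted: [19, 37, 42, 48, 59, 83]

14


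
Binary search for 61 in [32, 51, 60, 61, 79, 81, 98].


Step 1: lo=0, hi=6, mid=3, val=61

Found at index 3


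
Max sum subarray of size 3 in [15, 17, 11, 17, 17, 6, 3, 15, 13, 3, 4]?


[0:3]: 43
[1:4]: 45
[2:5]: 45
[3:6]: 40
[4:7]: 26
[5:8]: 24
[6:9]: 31
[7:10]: 31
[8:11]: 20

Max: 45 at [1:4]


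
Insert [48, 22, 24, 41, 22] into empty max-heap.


Insert 48: [48]
Insert 22: [48, 22]
Insert 24: [48, 22, 24]
Insert 41: [48, 41, 24, 22]
Insert 22: [48, 41, 24, 22, 22]

Final heap: [48, 41, 24, 22, 22]


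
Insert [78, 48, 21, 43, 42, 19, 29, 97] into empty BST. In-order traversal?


Insert 78: root
Insert 48: L from 78
Insert 21: L from 78 -> L from 48
Insert 43: L from 78 -> L from 48 -> R from 21
Insert 42: L from 78 -> L from 48 -> R from 21 -> L from 43
Insert 19: L from 78 -> L from 48 -> L from 21
Insert 29: L from 78 -> L from 48 -> R from 21 -> L from 43 -> L from 42
Insert 97: R from 78

In-order: [19, 21, 29, 42, 43, 48, 78, 97]


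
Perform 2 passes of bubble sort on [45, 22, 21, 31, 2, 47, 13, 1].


Initial: [45, 22, 21, 31, 2, 47, 13, 1]
Pass 1: [22, 21, 31, 2, 45, 13, 1, 47] (6 swaps)
Pass 2: [21, 22, 2, 31, 13, 1, 45, 47] (4 swaps)

After 2 passes: [21, 22, 2, 31, 13, 1, 45, 47]


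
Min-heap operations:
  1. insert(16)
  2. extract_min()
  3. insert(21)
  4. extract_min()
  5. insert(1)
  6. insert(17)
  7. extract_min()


insert(16) -> [16]
extract_min()->16, []
insert(21) -> [21]
extract_min()->21, []
insert(1) -> [1]
insert(17) -> [1, 17]
extract_min()->1, [17]

Final heap: [17]


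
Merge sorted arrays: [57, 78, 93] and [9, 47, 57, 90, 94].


Take 9 from B
Take 47 from B
Take 57 from A
Take 57 from B
Take 78 from A
Take 90 from B
Take 93 from A

Merged: [9, 47, 57, 57, 78, 90, 93, 94]


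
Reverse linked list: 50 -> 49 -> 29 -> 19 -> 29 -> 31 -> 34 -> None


Step 1: curr=50, set curr.next=prev(None) | reversed so far: 50
Step 2: curr=49, set curr.next=prev(50) | reversed so far: 49 -> 50
Step 3: curr=29, set curr.next=prev(49) | reversed so far: 29 -> 49 -> 50
Step 4: curr=19, set curr.next=prev(29) | reversed so far: 19 -> 29 -> 49 -> 50
Step 5: curr=29, set curr.next=prev(19) | reversed so far: 29 -> 19 -> 29 -> 49 -> 50
Step 6: curr=31, set curr.next=prev(29) | reversed so far: 31 -> 29 -> 19 -> 29 -> 49 -> 50
Step 7: curr=34, set curr.next=prev(31) | reversed so far: 34 -> 31 -> 29 -> 19 -> 29 -> 49 -> 50

34 -> 31 -> 29 -> 19 -> 29 -> 49 -> 50 -> None


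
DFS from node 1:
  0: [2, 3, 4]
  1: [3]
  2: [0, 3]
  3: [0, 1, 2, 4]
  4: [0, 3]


Visit 1, push [3]
Visit 3, push [4, 2, 0]
Visit 0, push [4, 2]
Visit 2, push []
Visit 4, push []

DFS order: [1, 3, 0, 2, 4]


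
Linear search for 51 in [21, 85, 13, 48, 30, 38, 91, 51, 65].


i=0: 21!=51
i=1: 85!=51
i=2: 13!=51
i=3: 48!=51
i=4: 30!=51
i=5: 38!=51
i=6: 91!=51
i=7: 51==51 found!

Found at 7, 8 comps


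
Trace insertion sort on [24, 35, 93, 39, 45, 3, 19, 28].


Initial: [24, 35, 93, 39, 45, 3, 19, 28]
Insert 35: [24, 35, 93, 39, 45, 3, 19, 28]
Insert 93: [24, 35, 93, 39, 45, 3, 19, 28]
Insert 39: [24, 35, 39, 93, 45, 3, 19, 28]
Insert 45: [24, 35, 39, 45, 93, 3, 19, 28]
Insert 3: [3, 24, 35, 39, 45, 93, 19, 28]
Insert 19: [3, 19, 24, 35, 39, 45, 93, 28]
Insert 28: [3, 19, 24, 28, 35, 39, 45, 93]

Sorted: [3, 19, 24, 28, 35, 39, 45, 93]


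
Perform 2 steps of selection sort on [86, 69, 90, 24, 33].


Initial: [86, 69, 90, 24, 33]
Step 1: min=24 at 3
  Swap: [24, 69, 90, 86, 33]
Step 2: min=33 at 4
  Swap: [24, 33, 90, 86, 69]

After 2 steps: [24, 33, 90, 86, 69]


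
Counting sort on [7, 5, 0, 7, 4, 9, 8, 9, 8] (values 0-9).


Input: [7, 5, 0, 7, 4, 9, 8, 9, 8]
Counts: [1, 0, 0, 0, 1, 1, 0, 2, 2, 2]

Sorted: [0, 4, 5, 7, 7, 8, 8, 9, 9]


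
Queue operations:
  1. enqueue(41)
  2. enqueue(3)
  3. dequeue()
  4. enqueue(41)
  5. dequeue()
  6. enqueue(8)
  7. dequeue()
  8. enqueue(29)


enqueue(41) -> [41]
enqueue(3) -> [41, 3]
dequeue()->41, [3]
enqueue(41) -> [3, 41]
dequeue()->3, [41]
enqueue(8) -> [41, 8]
dequeue()->41, [8]
enqueue(29) -> [8, 29]

Final queue: [8, 29]


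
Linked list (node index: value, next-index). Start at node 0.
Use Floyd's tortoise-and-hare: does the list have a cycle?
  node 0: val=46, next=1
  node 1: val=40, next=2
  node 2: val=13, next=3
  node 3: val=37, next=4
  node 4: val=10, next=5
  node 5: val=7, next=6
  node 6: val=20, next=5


Floyd's tortoise (slow, +1) and hare (fast, +2):
  init: slow=0, fast=0
  step 1: slow=1, fast=2
  step 2: slow=2, fast=4
  step 3: slow=3, fast=6
  step 4: slow=4, fast=6
  step 5: slow=5, fast=6
  step 6: slow=6, fast=6
  slow == fast at node 6: cycle detected

Cycle: yes


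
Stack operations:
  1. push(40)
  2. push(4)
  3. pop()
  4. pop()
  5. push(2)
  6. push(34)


push(40) -> [40]
push(4) -> [40, 4]
pop()->4, [40]
pop()->40, []
push(2) -> [2]
push(34) -> [2, 34]

Final stack: [2, 34]


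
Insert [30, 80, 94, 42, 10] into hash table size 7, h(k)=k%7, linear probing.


Insert 30: h=2 -> slot 2
Insert 80: h=3 -> slot 3
Insert 94: h=3, 1 probes -> slot 4
Insert 42: h=0 -> slot 0
Insert 10: h=3, 2 probes -> slot 5

Table: [42, None, 30, 80, 94, 10, None]


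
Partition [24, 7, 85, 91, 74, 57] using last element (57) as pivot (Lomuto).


Pivot: 57
  24 <= 57: advance i (no swap)
  7 <= 57: advance i (no swap)
Place pivot at 2: [24, 7, 57, 91, 74, 85]

Partitioned: [24, 7, 57, 91, 74, 85]


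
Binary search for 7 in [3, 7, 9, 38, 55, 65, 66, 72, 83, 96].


Step 1: lo=0, hi=9, mid=4, val=55
Step 2: lo=0, hi=3, mid=1, val=7

Found at index 1


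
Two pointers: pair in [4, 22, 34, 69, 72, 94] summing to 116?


lo=0(4)+hi=5(94)=98
lo=1(22)+hi=5(94)=116

Yes: 22+94=116


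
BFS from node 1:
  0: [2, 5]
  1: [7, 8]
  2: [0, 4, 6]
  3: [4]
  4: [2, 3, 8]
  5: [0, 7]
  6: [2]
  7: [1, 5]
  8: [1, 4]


Visit 1, enqueue [7, 8]
Visit 7, enqueue [5]
Visit 8, enqueue [4]
Visit 5, enqueue [0]
Visit 4, enqueue [2, 3]
Visit 0, enqueue []
Visit 2, enqueue [6]
Visit 3, enqueue []
Visit 6, enqueue []

BFS order: [1, 7, 8, 5, 4, 0, 2, 3, 6]


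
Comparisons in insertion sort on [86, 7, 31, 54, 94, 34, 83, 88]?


Algorithm: insertion sort
Input: [86, 7, 31, 54, 94, 34, 83, 88]
Sorted: [7, 31, 34, 54, 83, 86, 88, 94]

15


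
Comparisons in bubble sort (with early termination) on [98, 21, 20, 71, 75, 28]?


Algorithm: bubble sort (with early termination)
Input: [98, 21, 20, 71, 75, 28]
Sorted: [20, 21, 28, 71, 75, 98]

14


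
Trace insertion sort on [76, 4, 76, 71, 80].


Initial: [76, 4, 76, 71, 80]
Insert 4: [4, 76, 76, 71, 80]
Insert 76: [4, 76, 76, 71, 80]
Insert 71: [4, 71, 76, 76, 80]
Insert 80: [4, 71, 76, 76, 80]

Sorted: [4, 71, 76, 76, 80]


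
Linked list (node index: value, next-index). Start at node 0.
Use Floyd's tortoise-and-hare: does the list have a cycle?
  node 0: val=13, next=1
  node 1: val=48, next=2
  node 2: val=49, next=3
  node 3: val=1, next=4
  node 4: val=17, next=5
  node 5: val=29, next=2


Floyd's tortoise (slow, +1) and hare (fast, +2):
  init: slow=0, fast=0
  step 1: slow=1, fast=2
  step 2: slow=2, fast=4
  step 3: slow=3, fast=2
  step 4: slow=4, fast=4
  slow == fast at node 4: cycle detected

Cycle: yes


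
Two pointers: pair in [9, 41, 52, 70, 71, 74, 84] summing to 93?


lo=0(9)+hi=6(84)=93

Yes: 9+84=93


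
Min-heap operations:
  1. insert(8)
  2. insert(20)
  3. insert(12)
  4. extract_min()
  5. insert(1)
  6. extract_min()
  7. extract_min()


insert(8) -> [8]
insert(20) -> [8, 20]
insert(12) -> [8, 20, 12]
extract_min()->8, [12, 20]
insert(1) -> [1, 20, 12]
extract_min()->1, [12, 20]
extract_min()->12, [20]

Final heap: [20]


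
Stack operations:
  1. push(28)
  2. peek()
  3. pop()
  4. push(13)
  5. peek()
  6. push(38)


push(28) -> [28]
peek()->28
pop()->28, []
push(13) -> [13]
peek()->13
push(38) -> [13, 38]

Final stack: [13, 38]


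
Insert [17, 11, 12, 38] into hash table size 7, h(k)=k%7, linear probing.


Insert 17: h=3 -> slot 3
Insert 11: h=4 -> slot 4
Insert 12: h=5 -> slot 5
Insert 38: h=3, 3 probes -> slot 6

Table: [None, None, None, 17, 11, 12, 38]


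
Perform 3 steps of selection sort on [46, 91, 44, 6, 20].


Initial: [46, 91, 44, 6, 20]
Step 1: min=6 at 3
  Swap: [6, 91, 44, 46, 20]
Step 2: min=20 at 4
  Swap: [6, 20, 44, 46, 91]
Step 3: min=44 at 2
  Swap: [6, 20, 44, 46, 91]

After 3 steps: [6, 20, 44, 46, 91]


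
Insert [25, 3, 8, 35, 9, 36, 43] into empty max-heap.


Insert 25: [25]
Insert 3: [25, 3]
Insert 8: [25, 3, 8]
Insert 35: [35, 25, 8, 3]
Insert 9: [35, 25, 8, 3, 9]
Insert 36: [36, 25, 35, 3, 9, 8]
Insert 43: [43, 25, 36, 3, 9, 8, 35]

Final heap: [43, 25, 36, 3, 9, 8, 35]


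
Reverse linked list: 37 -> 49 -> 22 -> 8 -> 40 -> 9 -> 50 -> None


Step 1: curr=37, set curr.next=prev(None) | reversed so far: 37
Step 2: curr=49, set curr.next=prev(37) | reversed so far: 49 -> 37
Step 3: curr=22, set curr.next=prev(49) | reversed so far: 22 -> 49 -> 37
Step 4: curr=8, set curr.next=prev(22) | reversed so far: 8 -> 22 -> 49 -> 37
Step 5: curr=40, set curr.next=prev(8) | reversed so far: 40 -> 8 -> 22 -> 49 -> 37
Step 6: curr=9, set curr.next=prev(40) | reversed so far: 9 -> 40 -> 8 -> 22 -> 49 -> 37
Step 7: curr=50, set curr.next=prev(9) | reversed so far: 50 -> 9 -> 40 -> 8 -> 22 -> 49 -> 37

50 -> 9 -> 40 -> 8 -> 22 -> 49 -> 37 -> None


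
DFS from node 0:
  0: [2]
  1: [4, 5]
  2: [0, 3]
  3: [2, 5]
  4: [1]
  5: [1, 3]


Visit 0, push [2]
Visit 2, push [3]
Visit 3, push [5]
Visit 5, push [1]
Visit 1, push [4]
Visit 4, push []

DFS order: [0, 2, 3, 5, 1, 4]


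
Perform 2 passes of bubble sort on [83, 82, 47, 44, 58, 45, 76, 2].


Initial: [83, 82, 47, 44, 58, 45, 76, 2]
Pass 1: [82, 47, 44, 58, 45, 76, 2, 83] (7 swaps)
Pass 2: [47, 44, 58, 45, 76, 2, 82, 83] (6 swaps)

After 2 passes: [47, 44, 58, 45, 76, 2, 82, 83]


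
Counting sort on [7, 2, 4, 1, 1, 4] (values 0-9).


Input: [7, 2, 4, 1, 1, 4]
Counts: [0, 2, 1, 0, 2, 0, 0, 1, 0, 0]

Sorted: [1, 1, 2, 4, 4, 7]


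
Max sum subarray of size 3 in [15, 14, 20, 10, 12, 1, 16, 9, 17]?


[0:3]: 49
[1:4]: 44
[2:5]: 42
[3:6]: 23
[4:7]: 29
[5:8]: 26
[6:9]: 42

Max: 49 at [0:3]


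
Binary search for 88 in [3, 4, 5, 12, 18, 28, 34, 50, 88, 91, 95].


Step 1: lo=0, hi=10, mid=5, val=28
Step 2: lo=6, hi=10, mid=8, val=88

Found at index 8


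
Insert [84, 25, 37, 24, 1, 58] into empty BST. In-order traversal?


Insert 84: root
Insert 25: L from 84
Insert 37: L from 84 -> R from 25
Insert 24: L from 84 -> L from 25
Insert 1: L from 84 -> L from 25 -> L from 24
Insert 58: L from 84 -> R from 25 -> R from 37

In-order: [1, 24, 25, 37, 58, 84]


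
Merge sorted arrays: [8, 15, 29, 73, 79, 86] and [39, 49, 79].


Take 8 from A
Take 15 from A
Take 29 from A
Take 39 from B
Take 49 from B
Take 73 from A
Take 79 from A
Take 79 from B

Merged: [8, 15, 29, 39, 49, 73, 79, 79, 86]


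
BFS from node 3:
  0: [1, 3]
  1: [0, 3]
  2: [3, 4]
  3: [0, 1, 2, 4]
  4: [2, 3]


Visit 3, enqueue [0, 1, 2, 4]
Visit 0, enqueue []
Visit 1, enqueue []
Visit 2, enqueue []
Visit 4, enqueue []

BFS order: [3, 0, 1, 2, 4]


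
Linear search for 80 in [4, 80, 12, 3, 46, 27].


i=0: 4!=80
i=1: 80==80 found!

Found at 1, 2 comps


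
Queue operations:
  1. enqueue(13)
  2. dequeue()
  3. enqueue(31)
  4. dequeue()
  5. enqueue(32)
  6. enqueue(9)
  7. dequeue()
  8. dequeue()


enqueue(13) -> [13]
dequeue()->13, []
enqueue(31) -> [31]
dequeue()->31, []
enqueue(32) -> [32]
enqueue(9) -> [32, 9]
dequeue()->32, [9]
dequeue()->9, []

Final queue: []


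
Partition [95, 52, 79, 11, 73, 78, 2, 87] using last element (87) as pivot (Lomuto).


Pivot: 87
  52 <= 87: swap -> [52, 95, 79, 11, 73, 78, 2, 87]
  79 <= 87: swap -> [52, 79, 95, 11, 73, 78, 2, 87]
  11 <= 87: swap -> [52, 79, 11, 95, 73, 78, 2, 87]
  73 <= 87: swap -> [52, 79, 11, 73, 95, 78, 2, 87]
  78 <= 87: swap -> [52, 79, 11, 73, 78, 95, 2, 87]
  2 <= 87: swap -> [52, 79, 11, 73, 78, 2, 95, 87]
Place pivot at 6: [52, 79, 11, 73, 78, 2, 87, 95]

Partitioned: [52, 79, 11, 73, 78, 2, 87, 95]


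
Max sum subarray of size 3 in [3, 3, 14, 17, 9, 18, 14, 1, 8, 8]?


[0:3]: 20
[1:4]: 34
[2:5]: 40
[3:6]: 44
[4:7]: 41
[5:8]: 33
[6:9]: 23
[7:10]: 17

Max: 44 at [3:6]


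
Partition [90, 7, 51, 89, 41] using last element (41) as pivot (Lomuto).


Pivot: 41
  7 <= 41: swap -> [7, 90, 51, 89, 41]
Place pivot at 1: [7, 41, 51, 89, 90]

Partitioned: [7, 41, 51, 89, 90]


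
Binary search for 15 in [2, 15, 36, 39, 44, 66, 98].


Step 1: lo=0, hi=6, mid=3, val=39
Step 2: lo=0, hi=2, mid=1, val=15

Found at index 1


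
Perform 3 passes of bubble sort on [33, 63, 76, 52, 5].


Initial: [33, 63, 76, 52, 5]
Pass 1: [33, 63, 52, 5, 76] (2 swaps)
Pass 2: [33, 52, 5, 63, 76] (2 swaps)
Pass 3: [33, 5, 52, 63, 76] (1 swaps)

After 3 passes: [33, 5, 52, 63, 76]


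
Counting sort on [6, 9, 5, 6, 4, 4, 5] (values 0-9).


Input: [6, 9, 5, 6, 4, 4, 5]
Counts: [0, 0, 0, 0, 2, 2, 2, 0, 0, 1]

Sorted: [4, 4, 5, 5, 6, 6, 9]


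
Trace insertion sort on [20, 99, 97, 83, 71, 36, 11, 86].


Initial: [20, 99, 97, 83, 71, 36, 11, 86]
Insert 99: [20, 99, 97, 83, 71, 36, 11, 86]
Insert 97: [20, 97, 99, 83, 71, 36, 11, 86]
Insert 83: [20, 83, 97, 99, 71, 36, 11, 86]
Insert 71: [20, 71, 83, 97, 99, 36, 11, 86]
Insert 36: [20, 36, 71, 83, 97, 99, 11, 86]
Insert 11: [11, 20, 36, 71, 83, 97, 99, 86]
Insert 86: [11, 20, 36, 71, 83, 86, 97, 99]

Sorted: [11, 20, 36, 71, 83, 86, 97, 99]


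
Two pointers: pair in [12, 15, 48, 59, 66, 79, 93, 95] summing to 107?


lo=0(12)+hi=7(95)=107

Yes: 12+95=107


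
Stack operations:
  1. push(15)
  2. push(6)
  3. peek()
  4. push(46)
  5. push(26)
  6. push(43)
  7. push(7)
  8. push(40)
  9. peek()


push(15) -> [15]
push(6) -> [15, 6]
peek()->6
push(46) -> [15, 6, 46]
push(26) -> [15, 6, 46, 26]
push(43) -> [15, 6, 46, 26, 43]
push(7) -> [15, 6, 46, 26, 43, 7]
push(40) -> [15, 6, 46, 26, 43, 7, 40]
peek()->40

Final stack: [15, 6, 46, 26, 43, 7, 40]


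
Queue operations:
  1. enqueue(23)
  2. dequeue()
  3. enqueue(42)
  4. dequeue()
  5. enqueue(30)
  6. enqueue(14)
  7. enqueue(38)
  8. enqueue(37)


enqueue(23) -> [23]
dequeue()->23, []
enqueue(42) -> [42]
dequeue()->42, []
enqueue(30) -> [30]
enqueue(14) -> [30, 14]
enqueue(38) -> [30, 14, 38]
enqueue(37) -> [30, 14, 38, 37]

Final queue: [30, 14, 38, 37]


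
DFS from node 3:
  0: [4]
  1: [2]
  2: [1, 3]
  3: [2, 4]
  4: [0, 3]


Visit 3, push [4, 2]
Visit 2, push [1]
Visit 1, push []
Visit 4, push [0]
Visit 0, push []

DFS order: [3, 2, 1, 4, 0]


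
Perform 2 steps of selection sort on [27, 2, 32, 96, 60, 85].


Initial: [27, 2, 32, 96, 60, 85]
Step 1: min=2 at 1
  Swap: [2, 27, 32, 96, 60, 85]
Step 2: min=27 at 1
  Swap: [2, 27, 32, 96, 60, 85]

After 2 steps: [2, 27, 32, 96, 60, 85]


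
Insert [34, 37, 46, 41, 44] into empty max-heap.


Insert 34: [34]
Insert 37: [37, 34]
Insert 46: [46, 34, 37]
Insert 41: [46, 41, 37, 34]
Insert 44: [46, 44, 37, 34, 41]

Final heap: [46, 44, 37, 34, 41]


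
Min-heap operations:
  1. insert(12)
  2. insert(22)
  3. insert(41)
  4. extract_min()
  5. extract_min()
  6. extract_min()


insert(12) -> [12]
insert(22) -> [12, 22]
insert(41) -> [12, 22, 41]
extract_min()->12, [22, 41]
extract_min()->22, [41]
extract_min()->41, []

Final heap: []


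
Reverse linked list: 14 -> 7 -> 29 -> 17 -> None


Step 1: curr=14, set curr.next=prev(None) | reversed so far: 14
Step 2: curr=7, set curr.next=prev(14) | reversed so far: 7 -> 14
Step 3: curr=29, set curr.next=prev(7) | reversed so far: 29 -> 7 -> 14
Step 4: curr=17, set curr.next=prev(29) | reversed so far: 17 -> 29 -> 7 -> 14

17 -> 29 -> 7 -> 14 -> None


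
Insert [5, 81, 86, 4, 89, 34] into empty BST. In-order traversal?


Insert 5: root
Insert 81: R from 5
Insert 86: R from 5 -> R from 81
Insert 4: L from 5
Insert 89: R from 5 -> R from 81 -> R from 86
Insert 34: R from 5 -> L from 81

In-order: [4, 5, 34, 81, 86, 89]


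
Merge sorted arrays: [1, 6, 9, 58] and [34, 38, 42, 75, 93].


Take 1 from A
Take 6 from A
Take 9 from A
Take 34 from B
Take 38 from B
Take 42 from B
Take 58 from A

Merged: [1, 6, 9, 34, 38, 42, 58, 75, 93]


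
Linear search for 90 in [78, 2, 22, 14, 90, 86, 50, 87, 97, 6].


i=0: 78!=90
i=1: 2!=90
i=2: 22!=90
i=3: 14!=90
i=4: 90==90 found!

Found at 4, 5 comps


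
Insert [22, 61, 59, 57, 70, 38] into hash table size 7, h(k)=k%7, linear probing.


Insert 22: h=1 -> slot 1
Insert 61: h=5 -> slot 5
Insert 59: h=3 -> slot 3
Insert 57: h=1, 1 probes -> slot 2
Insert 70: h=0 -> slot 0
Insert 38: h=3, 1 probes -> slot 4

Table: [70, 22, 57, 59, 38, 61, None]


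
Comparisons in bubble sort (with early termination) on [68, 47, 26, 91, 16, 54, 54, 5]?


Algorithm: bubble sort (with early termination)
Input: [68, 47, 26, 91, 16, 54, 54, 5]
Sorted: [5, 16, 26, 47, 54, 54, 68, 91]

28


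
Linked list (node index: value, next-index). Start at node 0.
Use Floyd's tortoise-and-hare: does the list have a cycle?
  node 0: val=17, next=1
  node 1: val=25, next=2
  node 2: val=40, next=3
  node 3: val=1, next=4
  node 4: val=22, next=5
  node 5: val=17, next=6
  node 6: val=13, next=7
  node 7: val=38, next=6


Floyd's tortoise (slow, +1) and hare (fast, +2):
  init: slow=0, fast=0
  step 1: slow=1, fast=2
  step 2: slow=2, fast=4
  step 3: slow=3, fast=6
  step 4: slow=4, fast=6
  step 5: slow=5, fast=6
  step 6: slow=6, fast=6
  slow == fast at node 6: cycle detected

Cycle: yes


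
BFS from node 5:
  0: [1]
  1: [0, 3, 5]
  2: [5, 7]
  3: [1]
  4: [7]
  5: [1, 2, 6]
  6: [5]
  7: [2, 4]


Visit 5, enqueue [1, 2, 6]
Visit 1, enqueue [0, 3]
Visit 2, enqueue [7]
Visit 6, enqueue []
Visit 0, enqueue []
Visit 3, enqueue []
Visit 7, enqueue [4]
Visit 4, enqueue []

BFS order: [5, 1, 2, 6, 0, 3, 7, 4]


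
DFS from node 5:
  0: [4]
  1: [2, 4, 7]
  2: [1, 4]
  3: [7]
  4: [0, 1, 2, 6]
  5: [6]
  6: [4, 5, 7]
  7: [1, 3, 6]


Visit 5, push [6]
Visit 6, push [7, 4]
Visit 4, push [2, 1, 0]
Visit 0, push []
Visit 1, push [7, 2]
Visit 2, push []
Visit 7, push [3]
Visit 3, push []

DFS order: [5, 6, 4, 0, 1, 2, 7, 3]


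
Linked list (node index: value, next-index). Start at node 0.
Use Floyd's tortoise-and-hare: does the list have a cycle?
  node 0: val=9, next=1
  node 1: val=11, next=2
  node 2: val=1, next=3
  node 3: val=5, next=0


Floyd's tortoise (slow, +1) and hare (fast, +2):
  init: slow=0, fast=0
  step 1: slow=1, fast=2
  step 2: slow=2, fast=0
  step 3: slow=3, fast=2
  step 4: slow=0, fast=0
  slow == fast at node 0: cycle detected

Cycle: yes


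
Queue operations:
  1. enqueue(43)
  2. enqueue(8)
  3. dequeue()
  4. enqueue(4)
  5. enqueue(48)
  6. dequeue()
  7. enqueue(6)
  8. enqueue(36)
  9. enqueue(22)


enqueue(43) -> [43]
enqueue(8) -> [43, 8]
dequeue()->43, [8]
enqueue(4) -> [8, 4]
enqueue(48) -> [8, 4, 48]
dequeue()->8, [4, 48]
enqueue(6) -> [4, 48, 6]
enqueue(36) -> [4, 48, 6, 36]
enqueue(22) -> [4, 48, 6, 36, 22]

Final queue: [4, 48, 6, 36, 22]


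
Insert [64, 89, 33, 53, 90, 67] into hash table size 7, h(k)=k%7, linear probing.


Insert 64: h=1 -> slot 1
Insert 89: h=5 -> slot 5
Insert 33: h=5, 1 probes -> slot 6
Insert 53: h=4 -> slot 4
Insert 90: h=6, 1 probes -> slot 0
Insert 67: h=4, 5 probes -> slot 2

Table: [90, 64, 67, None, 53, 89, 33]


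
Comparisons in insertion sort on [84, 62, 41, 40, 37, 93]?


Algorithm: insertion sort
Input: [84, 62, 41, 40, 37, 93]
Sorted: [37, 40, 41, 62, 84, 93]

11


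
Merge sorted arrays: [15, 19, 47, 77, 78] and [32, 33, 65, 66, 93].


Take 15 from A
Take 19 from A
Take 32 from B
Take 33 from B
Take 47 from A
Take 65 from B
Take 66 from B
Take 77 from A
Take 78 from A

Merged: [15, 19, 32, 33, 47, 65, 66, 77, 78, 93]


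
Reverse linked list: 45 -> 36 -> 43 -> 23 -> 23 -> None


Step 1: curr=45, set curr.next=prev(None) | reversed so far: 45
Step 2: curr=36, set curr.next=prev(45) | reversed so far: 36 -> 45
Step 3: curr=43, set curr.next=prev(36) | reversed so far: 43 -> 36 -> 45
Step 4: curr=23, set curr.next=prev(43) | reversed so far: 23 -> 43 -> 36 -> 45
Step 5: curr=23, set curr.next=prev(23) | reversed so far: 23 -> 23 -> 43 -> 36 -> 45

23 -> 23 -> 43 -> 36 -> 45 -> None


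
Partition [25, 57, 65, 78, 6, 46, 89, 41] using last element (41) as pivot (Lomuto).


Pivot: 41
  25 <= 41: advance i (no swap)
  6 <= 41: swap -> [25, 6, 65, 78, 57, 46, 89, 41]
Place pivot at 2: [25, 6, 41, 78, 57, 46, 89, 65]

Partitioned: [25, 6, 41, 78, 57, 46, 89, 65]


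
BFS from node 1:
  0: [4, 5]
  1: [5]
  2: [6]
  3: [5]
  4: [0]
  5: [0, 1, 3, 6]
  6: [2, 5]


Visit 1, enqueue [5]
Visit 5, enqueue [0, 3, 6]
Visit 0, enqueue [4]
Visit 3, enqueue []
Visit 6, enqueue [2]
Visit 4, enqueue []
Visit 2, enqueue []

BFS order: [1, 5, 0, 3, 6, 4, 2]


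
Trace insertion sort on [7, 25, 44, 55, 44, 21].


Initial: [7, 25, 44, 55, 44, 21]
Insert 25: [7, 25, 44, 55, 44, 21]
Insert 44: [7, 25, 44, 55, 44, 21]
Insert 55: [7, 25, 44, 55, 44, 21]
Insert 44: [7, 25, 44, 44, 55, 21]
Insert 21: [7, 21, 25, 44, 44, 55]

Sorted: [7, 21, 25, 44, 44, 55]


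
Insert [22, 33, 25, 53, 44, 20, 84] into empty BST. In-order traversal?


Insert 22: root
Insert 33: R from 22
Insert 25: R from 22 -> L from 33
Insert 53: R from 22 -> R from 33
Insert 44: R from 22 -> R from 33 -> L from 53
Insert 20: L from 22
Insert 84: R from 22 -> R from 33 -> R from 53

In-order: [20, 22, 25, 33, 44, 53, 84]


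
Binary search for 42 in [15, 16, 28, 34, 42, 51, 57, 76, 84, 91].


Step 1: lo=0, hi=9, mid=4, val=42

Found at index 4


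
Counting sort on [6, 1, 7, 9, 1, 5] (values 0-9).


Input: [6, 1, 7, 9, 1, 5]
Counts: [0, 2, 0, 0, 0, 1, 1, 1, 0, 1]

Sorted: [1, 1, 5, 6, 7, 9]


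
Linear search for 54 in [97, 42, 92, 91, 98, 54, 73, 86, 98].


i=0: 97!=54
i=1: 42!=54
i=2: 92!=54
i=3: 91!=54
i=4: 98!=54
i=5: 54==54 found!

Found at 5, 6 comps


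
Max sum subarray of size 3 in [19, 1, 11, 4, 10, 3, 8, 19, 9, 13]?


[0:3]: 31
[1:4]: 16
[2:5]: 25
[3:6]: 17
[4:7]: 21
[5:8]: 30
[6:9]: 36
[7:10]: 41

Max: 41 at [7:10]


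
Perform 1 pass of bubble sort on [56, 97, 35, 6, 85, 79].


Initial: [56, 97, 35, 6, 85, 79]
Pass 1: [56, 35, 6, 85, 79, 97] (4 swaps)

After 1 pass: [56, 35, 6, 85, 79, 97]
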